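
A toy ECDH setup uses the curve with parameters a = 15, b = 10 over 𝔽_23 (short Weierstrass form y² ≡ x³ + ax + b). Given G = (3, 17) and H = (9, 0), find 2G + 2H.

First 2G:
Repeated addition: build up to 2G.
2G: tangent at (3, 17): λ = (3·3² + 15)/(2·17) ≡ 19/11. 11⁻¹ ≡ 21 (mod 23) since 11·21 = 231 ≡ 1, so λ ≡ 19·21 ≡ 8.
  x = λ² - 3 - 3 = 64 - 6 ≡ 12; y = λ·(3 - 12) - 17 ≡ 3. → (12, 3)
2G = (12, 3).
Next 2H:
Repeated addition: build up to 2H.
2H: (9, 0) + (9, 0): same x and y₁ ≡ -y₂, so the sum is O.
2H = O.
Finally 2G + 2H:
(12, 3) + O = (12, 3) (identity).

(12, 3)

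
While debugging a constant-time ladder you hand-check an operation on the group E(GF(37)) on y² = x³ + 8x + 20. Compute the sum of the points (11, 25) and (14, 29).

(11, 25) + (14, 29). λ = (29 - 25)/(14 - 11) ≡ 4/3 mod 37. 3⁻¹ ≡ 25 (mod 37), so λ ≡ 26.
  x = λ² - 11 - 14 = 676 - 25 ≡ 22; y = λ·(11 - 22) - 25 ≡ 22. → (22, 22)

(22, 22)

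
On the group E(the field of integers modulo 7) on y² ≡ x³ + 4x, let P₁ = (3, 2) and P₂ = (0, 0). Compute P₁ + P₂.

(3, 2) + (0, 0). λ = (0 - 2)/(0 - 3) ≡ 5/4 mod 7. 4⁻¹ ≡ 2 (mod 7), so λ ≡ 3.
  x = λ² - 3 - 0 = 9 - 3 ≡ 6; y = λ·(3 - 6) - 2 ≡ 3. → (6, 3)

(6, 3)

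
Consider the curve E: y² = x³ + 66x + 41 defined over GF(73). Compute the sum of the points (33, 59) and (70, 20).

(33, 59) + (70, 20). λ = (20 - 59)/(70 - 33) ≡ 34/37 mod 73. 37⁻¹ ≡ 2 (mod 73), so λ ≡ 68.
  x = λ² - 33 - 70 = 4624 - 103 ≡ 68; y = λ·(33 - 68) - 59 ≡ 43. → (68, 43)

(68, 43)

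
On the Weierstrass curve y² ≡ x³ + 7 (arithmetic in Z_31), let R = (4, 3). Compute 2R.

tangent at (4, 3): λ = (3·4² + 0)/(2·3) ≡ 17/6. 6⁻¹ ≡ 26 (mod 31), so λ ≡ 17·26 ≡ 8.
  x = λ² - 4 - 4 = 64 - 8 ≡ 25; y = λ·(4 - 25) - 3 ≡ 15. → (25, 15)

(25, 15)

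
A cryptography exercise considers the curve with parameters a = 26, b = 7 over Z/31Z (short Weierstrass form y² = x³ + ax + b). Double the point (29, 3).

tangent at (29, 3): λ = (3·29² + 26)/(2·3) ≡ 7/6. 6⁻¹ ≡ 26 (mod 31), so λ ≡ 7·26 ≡ 27.
  x = λ² - 29 - 29 = 729 - 58 ≡ 20; y = λ·(29 - 20) - 3 ≡ 23. → (20, 23)

(20, 23)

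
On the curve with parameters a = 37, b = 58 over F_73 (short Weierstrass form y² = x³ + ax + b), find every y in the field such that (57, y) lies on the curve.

none

x³ + 37x + 58 = 187360 ≡ 42 (mod 73).
42 is a non-residue mod 73; no y exists.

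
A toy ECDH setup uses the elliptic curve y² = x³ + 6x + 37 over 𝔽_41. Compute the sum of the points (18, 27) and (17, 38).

(18, 27) + (17, 38). λ = (38 - 27)/(17 - 18) ≡ 11/40 mod 41. 40⁻¹ ≡ 40 (mod 41), so λ ≡ 30.
  x = λ² - 18 - 17 = 900 - 35 ≡ 4; y = λ·(18 - 4) - 27 ≡ 24. → (4, 24)

(4, 24)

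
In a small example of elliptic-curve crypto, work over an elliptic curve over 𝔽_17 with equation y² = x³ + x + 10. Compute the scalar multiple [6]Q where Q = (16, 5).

Repeated addition: build up to 6Q.
2Q: tangent at (16, 5): λ = (3·16² + 1)/(2·5) ≡ 4/10. 10⁻¹ ≡ 12 (mod 17), so λ ≡ 4·12 ≡ 14.
  x = λ² - 16 - 16 = 196 - 32 ≡ 11; y = λ·(16 - 11) - 5 ≡ 14. → (11, 14)
3Q: (11, 14) + (16, 5). λ = (5 - 14)/(16 - 11) ≡ 8/5 mod 17. 5⁻¹ ≡ 7 (mod 17), so λ ≡ 5.
  x = λ² - 11 - 16 = 25 - 27 ≡ 15; y = λ·(11 - 15) - 14 ≡ 0. → (15, 0)
4Q: (15, 0) + (16, 5). λ = (5 - 0)/(16 - 15) ≡ 5/1 mod 17. 1⁻¹ ≡ 1 (mod 17) since 1·1 = 1 ≡ 1, so λ ≡ 5.
  x = λ² - 15 - 16 = 25 - 31 ≡ 11; y = λ·(15 - 11) - 0 ≡ 3. → (11, 3)
5Q: (11, 3) + (16, 5). λ = (5 - 3)/(16 - 11) ≡ 2/5 mod 17. 5⁻¹ ≡ 7 (mod 17) since 5·7 = 35 ≡ 1, so λ ≡ 14.
  x = λ² - 11 - 16 = 196 - 27 ≡ 16; y = λ·(11 - 16) - 3 ≡ 12. → (16, 12)
6Q: (16, 12) + (16, 5): same x and y₁ ≡ -y₂, so the sum is O.

O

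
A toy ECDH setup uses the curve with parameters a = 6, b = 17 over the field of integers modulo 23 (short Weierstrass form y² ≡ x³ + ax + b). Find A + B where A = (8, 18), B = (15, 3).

(6, 4)

(8, 18) + (15, 3). λ = (3 - 18)/(15 - 8) ≡ 8/7 mod 23. 7⁻¹ ≡ 10 (mod 23), so λ ≡ 11.
  x = λ² - 8 - 15 = 121 - 23 ≡ 6; y = λ·(8 - 6) - 18 ≡ 4. → (6, 4)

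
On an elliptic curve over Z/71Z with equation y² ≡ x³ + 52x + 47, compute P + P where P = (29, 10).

(51, 33)

tangent at (29, 10): λ = (3·29² + 52)/(2·10) ≡ 19/20. 20⁻¹ ≡ 32 (mod 71), so λ ≡ 19·32 ≡ 40.
  x = λ² - 29 - 29 = 1600 - 58 ≡ 51; y = λ·(29 - 51) - 10 ≡ 33. → (51, 33)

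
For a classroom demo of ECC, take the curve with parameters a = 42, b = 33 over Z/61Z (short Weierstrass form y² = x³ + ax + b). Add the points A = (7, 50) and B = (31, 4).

(7, 50) + (31, 4). λ = (4 - 50)/(31 - 7) ≡ 15/24 mod 61. 24⁻¹ ≡ 28 (mod 61) since 24·28 = 672 ≡ 1, so λ ≡ 54.
  x = λ² - 7 - 31 = 2916 - 38 ≡ 11; y = λ·(7 - 11) - 50 ≡ 39. → (11, 39)

(11, 39)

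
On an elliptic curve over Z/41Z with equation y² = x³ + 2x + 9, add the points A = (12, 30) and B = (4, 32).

(12, 30) + (4, 32). λ = (32 - 30)/(4 - 12) ≡ 2/33 mod 41. 33⁻¹ ≡ 5 (mod 41), so λ ≡ 10.
  x = λ² - 12 - 4 = 100 - 16 ≡ 2; y = λ·(12 - 2) - 30 ≡ 29. → (2, 29)

(2, 29)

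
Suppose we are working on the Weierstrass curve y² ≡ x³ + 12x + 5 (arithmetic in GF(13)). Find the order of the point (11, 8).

10

2P: tangent at (11, 8): λ = (3·11² + 12)/(2·8) ≡ 11/3. 3⁻¹ ≡ 9 (mod 13), so λ ≡ 11·9 ≡ 8.
  x = λ² - 11 - 11 = 64 - 22 ≡ 3; y = λ·(11 - 3) - 8 ≡ 4. → (3, 4)
3P: (3, 4) + (11, 8). λ = (8 - 4)/(11 - 3) ≡ 4/8 mod 13. 8⁻¹ ≡ 5 (mod 13), so λ ≡ 7.
  x = λ² - 3 - 11 = 49 - 14 ≡ 9; y = λ·(3 - 9) - 4 ≡ 6. → (9, 6)
4P: (9, 6) + (11, 8). λ = (8 - 6)/(11 - 9) ≡ 2/2 mod 13. 2⁻¹ ≡ 7 (mod 13), so λ ≡ 1.
  x = λ² - 9 - 11 = 1 - 20 ≡ 7; y = λ·(9 - 7) - 6 ≡ 9. → (7, 9)
5P: (7, 9) + (11, 8). λ = (8 - 9)/(11 - 7) ≡ 12/4 mod 13. 4⁻¹ ≡ 10 (mod 13), so λ ≡ 3.
  x = λ² - 7 - 11 = 9 - 18 ≡ 4; y = λ·(7 - 4) - 9 ≡ 0. → (4, 0)
6P: (4, 0) + (11, 8). λ = (8 - 0)/(11 - 4) ≡ 8/7 mod 13. 7⁻¹ ≡ 2 (mod 13), so λ ≡ 3.
  x = λ² - 4 - 11 = 9 - 15 ≡ 7; y = λ·(4 - 7) - 0 ≡ 4. → (7, 4)
7P: (7, 4) + (11, 8). λ = (8 - 4)/(11 - 7) ≡ 4/4 mod 13. 4⁻¹ ≡ 10 (mod 13), so λ ≡ 1.
  x = λ² - 7 - 11 = 1 - 18 ≡ 9; y = λ·(7 - 9) - 4 ≡ 7. → (9, 7)
8P: (9, 7) + (11, 8). λ = (8 - 7)/(11 - 9) ≡ 1/2 mod 13. 2⁻¹ ≡ 7 (mod 13) since 2·7 = 14 ≡ 1, so λ ≡ 7.
  x = λ² - 9 - 11 = 49 - 20 ≡ 3; y = λ·(9 - 3) - 7 ≡ 9. → (3, 9)
9P: (3, 9) + (11, 8). λ = (8 - 9)/(11 - 3) ≡ 12/8 mod 13. 8⁻¹ ≡ 5 (mod 13), so λ ≡ 8.
  x = λ² - 3 - 11 = 64 - 14 ≡ 11; y = λ·(3 - 11) - 9 ≡ 5. → (11, 5)
10P: (11, 5) + (11, 8): same x and y₁ ≡ -y₂, so the sum is O.
10P = O, so the order is 10.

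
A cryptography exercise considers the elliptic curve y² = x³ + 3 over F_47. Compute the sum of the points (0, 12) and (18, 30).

(30, 5)

(0, 12) + (18, 30). λ = (30 - 12)/(18 - 0) ≡ 18/18 mod 47. 18⁻¹ ≡ 34 (mod 47), so λ ≡ 1.
  x = λ² - 0 - 18 = 1 - 18 ≡ 30; y = λ·(0 - 30) - 12 ≡ 5. → (30, 5)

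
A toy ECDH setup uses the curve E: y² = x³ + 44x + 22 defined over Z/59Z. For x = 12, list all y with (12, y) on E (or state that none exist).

6, 53

x³ + 44x + 22 = 2278 ≡ 36 (mod 59).
Square roots of 36 mod 59: 6 and 53 (since 6² = 36 ≡ 36).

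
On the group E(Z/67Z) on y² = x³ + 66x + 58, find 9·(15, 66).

Write G = (15, 66).
Double-and-add on 9 = (1001)₂. Start with G = (15, 66) for the leading 1-bit.
double: tangent at (15, 66): λ = (3·15² + 66)/(2·66) ≡ 4/65. 65⁻¹ ≡ 33 (mod 67), so λ ≡ 4·33 ≡ 65.
  x = λ² - 15 - 15 = 4225 - 30 ≡ 41; y = λ·(15 - 41) - 66 ≡ 53. → (41, 53)
double: tangent at (41, 53): λ = (3·41² + 66)/(2·53) ≡ 17/39. 39⁻¹ ≡ 55 (mod 67), so λ ≡ 17·55 ≡ 64.
  x = λ² - 41 - 41 = 4096 - 82 ≡ 61; y = λ·(41 - 61) - 53 ≡ 7. → (61, 7)
double: tangent at (61, 7): λ = (3·61² + 66)/(2·7) ≡ 40/14. 14⁻¹ ≡ 24 (mod 67), so λ ≡ 40·24 ≡ 22.
  x = λ² - 61 - 61 = 484 - 122 ≡ 27; y = λ·(61 - 27) - 7 ≡ 4. → (27, 4)
add G: (27, 4) + (15, 66). λ = (66 - 4)/(15 - 27) ≡ 62/55 mod 67. 55⁻¹ ≡ 39 (mod 67) since 55·39 = 2145 ≡ 1, so λ ≡ 6.
  x = λ² - 27 - 15 = 36 - 42 ≡ 61; y = λ·(27 - 61) - 4 ≡ 60. → (61, 60)

(61, 60)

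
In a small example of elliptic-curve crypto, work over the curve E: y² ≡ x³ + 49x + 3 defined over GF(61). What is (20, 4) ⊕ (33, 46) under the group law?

(4, 43)

(20, 4) + (33, 46). λ = (46 - 4)/(33 - 20) ≡ 42/13 mod 61. 13⁻¹ ≡ 47 (mod 61), so λ ≡ 22.
  x = λ² - 20 - 33 = 484 - 53 ≡ 4; y = λ·(20 - 4) - 4 ≡ 43. → (4, 43)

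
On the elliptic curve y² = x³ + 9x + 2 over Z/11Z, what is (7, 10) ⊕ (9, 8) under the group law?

(7, 10) + (9, 8). λ = (8 - 10)/(9 - 7) ≡ 9/2 mod 11. 2⁻¹ ≡ 6 (mod 11), so λ ≡ 10.
  x = λ² - 7 - 9 = 100 - 16 ≡ 7; y = λ·(7 - 7) - 10 ≡ 1. → (7, 1)

(7, 1)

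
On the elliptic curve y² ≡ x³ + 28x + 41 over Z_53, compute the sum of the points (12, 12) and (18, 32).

(40, 36)

(12, 12) + (18, 32). λ = (32 - 12)/(18 - 12) ≡ 20/6 mod 53. 6⁻¹ ≡ 9 (mod 53) since 6·9 = 54 ≡ 1, so λ ≡ 21.
  x = λ² - 12 - 18 = 441 - 30 ≡ 40; y = λ·(12 - 40) - 12 ≡ 36. → (40, 36)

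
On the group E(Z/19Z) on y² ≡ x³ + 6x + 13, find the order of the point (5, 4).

2P: tangent at (5, 4): λ = (3·5² + 6)/(2·4) ≡ 5/8. 8⁻¹ ≡ 12 (mod 19) since 8·12 = 96 ≡ 1, so λ ≡ 5·12 ≡ 3.
  x = λ² - 5 - 5 = 9 - 10 ≡ 18; y = λ·(5 - 18) - 4 ≡ 14. → (18, 14)
3P: (18, 14) + (5, 4). λ = (4 - 14)/(5 - 18) ≡ 9/6 mod 19. 6⁻¹ ≡ 16 (mod 19) since 6·16 = 96 ≡ 1, so λ ≡ 11.
  x = λ² - 18 - 5 = 121 - 23 ≡ 3; y = λ·(18 - 3) - 14 ≡ 18. → (3, 18)
4P: (3, 18) + (5, 4). λ = (4 - 18)/(5 - 3) ≡ 5/2 mod 19. 2⁻¹ ≡ 10 (mod 19) since 2·10 = 20 ≡ 1, so λ ≡ 12.
  x = λ² - 3 - 5 = 144 - 8 ≡ 3; y = λ·(3 - 3) - 18 ≡ 1. → (3, 1)
5P: (3, 1) + (5, 4). λ = (4 - 1)/(5 - 3) ≡ 3/2 mod 19. 2⁻¹ ≡ 10 (mod 19) since 2·10 = 20 ≡ 1, so λ ≡ 11.
  x = λ² - 3 - 5 = 121 - 8 ≡ 18; y = λ·(3 - 18) - 1 ≡ 5. → (18, 5)
6P: (18, 5) + (5, 4). λ = (4 - 5)/(5 - 18) ≡ 18/6 mod 19. 6⁻¹ ≡ 16 (mod 19), so λ ≡ 3.
  x = λ² - 18 - 5 = 9 - 23 ≡ 5; y = λ·(18 - 5) - 5 ≡ 15. → (5, 15)
7P: (5, 15) + (5, 4): same x and y₁ ≡ -y₂, so the sum is 𝒪.
7P = 𝒪, so the order is 7.

7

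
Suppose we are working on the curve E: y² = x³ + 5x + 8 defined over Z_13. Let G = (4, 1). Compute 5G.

(4, 1)

Repeated addition: build up to 5G.
2G: tangent at (4, 1): λ = (3·4² + 5)/(2·1) ≡ 1/2. 2⁻¹ ≡ 7 (mod 13), so λ ≡ 1·7 ≡ 7.
  x = λ² - 4 - 4 = 49 - 8 ≡ 2; y = λ·(4 - 2) - 1 ≡ 0. → (2, 0)
3G: (2, 0) + (4, 1). λ = (1 - 0)/(4 - 2) ≡ 1/2 mod 13. 2⁻¹ ≡ 7 (mod 13) since 2·7 = 14 ≡ 1, so λ ≡ 7.
  x = λ² - 2 - 4 = 49 - 6 ≡ 4; y = λ·(2 - 4) - 0 ≡ 12. → (4, 12)
4G: (4, 12) + (4, 1): same x and y₁ ≡ -y₂, so the sum is O.
5G: O + (4, 1) = (4, 1) (identity).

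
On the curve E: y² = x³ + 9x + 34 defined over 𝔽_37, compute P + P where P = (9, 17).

tangent at (9, 17): λ = (3·9² + 9)/(2·17) ≡ 30/34. 34⁻¹ ≡ 12 (mod 37) since 34·12 = 408 ≡ 1, so λ ≡ 30·12 ≡ 27.
  x = λ² - 9 - 9 = 729 - 18 ≡ 8; y = λ·(9 - 8) - 17 ≡ 10. → (8, 10)

(8, 10)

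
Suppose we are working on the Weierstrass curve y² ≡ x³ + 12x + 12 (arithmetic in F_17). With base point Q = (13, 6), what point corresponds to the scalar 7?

O

Repeated addition: build up to 7Q.
2Q: tangent at (13, 6): λ = (3·13² + 12)/(2·6) ≡ 9/12. 12⁻¹ ≡ 10 (mod 17), so λ ≡ 9·10 ≡ 5.
  x = λ² - 13 - 13 = 25 - 26 ≡ 16; y = λ·(13 - 16) - 6 ≡ 13. → (16, 13)
3Q: (16, 13) + (13, 6). λ = (6 - 13)/(13 - 16) ≡ 10/14 mod 17. 14⁻¹ ≡ 11 (mod 17), so λ ≡ 8.
  x = λ² - 16 - 13 = 64 - 29 ≡ 1; y = λ·(16 - 1) - 13 ≡ 5. → (1, 5)
4Q: (1, 5) + (13, 6). λ = (6 - 5)/(13 - 1) ≡ 1/12 mod 17. 12⁻¹ ≡ 10 (mod 17), so λ ≡ 10.
  x = λ² - 1 - 13 = 100 - 14 ≡ 1; y = λ·(1 - 1) - 5 ≡ 12. → (1, 12)
5Q: (1, 12) + (13, 6). λ = (6 - 12)/(13 - 1) ≡ 11/12 mod 17. 12⁻¹ ≡ 10 (mod 17), so λ ≡ 8.
  x = λ² - 1 - 13 = 64 - 14 ≡ 16; y = λ·(1 - 16) - 12 ≡ 4. → (16, 4)
6Q: (16, 4) + (13, 6). λ = (6 - 4)/(13 - 16) ≡ 2/14 mod 17. 14⁻¹ ≡ 11 (mod 17), so λ ≡ 5.
  x = λ² - 16 - 13 = 25 - 29 ≡ 13; y = λ·(16 - 13) - 4 ≡ 11. → (13, 11)
7Q: (13, 11) + (13, 6): same x and y₁ ≡ -y₂, so the sum is O.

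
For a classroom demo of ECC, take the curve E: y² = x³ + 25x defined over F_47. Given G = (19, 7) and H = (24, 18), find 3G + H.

(19, 40)

First 3G:
Repeated addition: build up to 3G.
2G: tangent at (19, 7): λ = (3·19² + 25)/(2·7) ≡ 27/14. 14⁻¹ ≡ 37 (mod 47) since 14·37 = 518 ≡ 1, so λ ≡ 27·37 ≡ 12.
  x = λ² - 19 - 19 = 144 - 38 ≡ 12; y = λ·(19 - 12) - 7 ≡ 30. → (12, 30)
3G: (12, 30) + (19, 7). λ = (7 - 30)/(19 - 12) ≡ 24/7 mod 47. 7⁻¹ ≡ 27 (mod 47), so λ ≡ 37.
  x = λ² - 12 - 19 = 1369 - 31 ≡ 22; y = λ·(12 - 22) - 30 ≡ 23. → (22, 23)
3G = (22, 23).
Finally 3G + H:
(22, 23) + (24, 18). λ = (18 - 23)/(24 - 22) ≡ 42/2 mod 47. 2⁻¹ ≡ 24 (mod 47), so λ ≡ 21.
  x = λ² - 22 - 24 = 441 - 46 ≡ 19; y = λ·(22 - 19) - 23 ≡ 40. → (19, 40)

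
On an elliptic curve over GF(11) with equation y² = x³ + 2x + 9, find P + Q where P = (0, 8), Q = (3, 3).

(1, 1)

(0, 8) + (3, 3). λ = (3 - 8)/(3 - 0) ≡ 6/3 mod 11. 3⁻¹ ≡ 4 (mod 11) since 3·4 = 12 ≡ 1, so λ ≡ 2.
  x = λ² - 0 - 3 = 4 - 3 ≡ 1; y = λ·(0 - 1) - 8 ≡ 1. → (1, 1)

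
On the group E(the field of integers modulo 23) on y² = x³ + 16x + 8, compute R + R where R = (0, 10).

tangent at (0, 10): λ = (3·0² + 16)/(2·10) ≡ 16/20. 20⁻¹ ≡ 15 (mod 23) since 20·15 = 300 ≡ 1, so λ ≡ 16·15 ≡ 10.
  x = λ² - 0 - 0 = 100 - 0 ≡ 8; y = λ·(0 - 8) - 10 ≡ 2. → (8, 2)

(8, 2)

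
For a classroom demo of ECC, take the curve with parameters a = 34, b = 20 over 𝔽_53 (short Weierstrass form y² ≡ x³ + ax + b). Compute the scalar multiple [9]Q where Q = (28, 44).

Repeated addition: build up to 9Q.
2Q: tangent at (28, 44): λ = (3·28² + 34)/(2·44) ≡ 1/35. 35⁻¹ ≡ 50 (mod 53), so λ ≡ 1·50 ≡ 50.
  x = λ² - 28 - 28 = 2500 - 56 ≡ 6; y = λ·(28 - 6) - 44 ≡ 49. → (6, 49)
3Q: (6, 49) + (28, 44). λ = (44 - 49)/(28 - 6) ≡ 48/22 mod 53. 22⁻¹ ≡ 41 (mod 53), so λ ≡ 7.
  x = λ² - 6 - 28 = 49 - 34 ≡ 15; y = λ·(6 - 15) - 49 ≡ 47. → (15, 47)
4Q: (15, 47) + (28, 44). λ = (44 - 47)/(28 - 15) ≡ 50/13 mod 53. 13⁻¹ ≡ 49 (mod 53), so λ ≡ 12.
  x = λ² - 15 - 28 = 144 - 43 ≡ 48; y = λ·(15 - 48) - 47 ≡ 34. → (48, 34)
5Q: (48, 34) + (28, 44). λ = (44 - 34)/(28 - 48) ≡ 10/33 mod 53. 33⁻¹ ≡ 45 (mod 53), so λ ≡ 26.
  x = λ² - 48 - 28 = 676 - 76 ≡ 17; y = λ·(48 - 17) - 34 ≡ 30. → (17, 30)
6Q: (17, 30) + (28, 44). λ = (44 - 30)/(28 - 17) ≡ 14/11 mod 53. 11⁻¹ ≡ 29 (mod 53), so λ ≡ 35.
  x = λ² - 17 - 28 = 1225 - 45 ≡ 14; y = λ·(17 - 14) - 30 ≡ 22. → (14, 22)
7Q: (14, 22) + (28, 44). λ = (44 - 22)/(28 - 14) ≡ 22/14 mod 53. 14⁻¹ ≡ 19 (mod 53), so λ ≡ 47.
  x = λ² - 14 - 28 = 2209 - 42 ≡ 47; y = λ·(14 - 47) - 22 ≡ 17. → (47, 17)
8Q: (47, 17) + (28, 44). λ = (44 - 17)/(28 - 47) ≡ 27/34 mod 53. 34⁻¹ ≡ 39 (mod 53), so λ ≡ 46.
  x = λ² - 47 - 28 = 2116 - 75 ≡ 27; y = λ·(47 - 27) - 17 ≡ 2. → (27, 2)
9Q: (27, 2) + (28, 44). λ = (44 - 2)/(28 - 27) ≡ 42/1 mod 53. 1⁻¹ ≡ 1 (mod 53) since 1·1 = 1 ≡ 1, so λ ≡ 42.
  x = λ² - 27 - 28 = 1764 - 55 ≡ 13; y = λ·(27 - 13) - 2 ≡ 3. → (13, 3)

(13, 3)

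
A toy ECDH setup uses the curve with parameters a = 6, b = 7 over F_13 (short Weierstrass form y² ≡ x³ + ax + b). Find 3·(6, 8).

Write G = (6, 8).
Repeated addition: build up to 3G.
2G: tangent at (6, 8): λ = (3·6² + 6)/(2·8) ≡ 10/3. 3⁻¹ ≡ 9 (mod 13) since 3·9 = 27 ≡ 1, so λ ≡ 10·9 ≡ 12.
  x = λ² - 6 - 6 = 144 - 12 ≡ 2; y = λ·(6 - 2) - 8 ≡ 1. → (2, 1)
3G: (2, 1) + (6, 8). λ = (8 - 1)/(6 - 2) ≡ 7/4 mod 13. 4⁻¹ ≡ 10 (mod 13), so λ ≡ 5.
  x = λ² - 2 - 6 = 25 - 8 ≡ 4; y = λ·(2 - 4) - 1 ≡ 2. → (4, 2)

(4, 2)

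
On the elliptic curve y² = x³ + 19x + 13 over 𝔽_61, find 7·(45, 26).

Write P = (45, 26).
Double-and-add on 7 = (111)₂. Start with P = (45, 26) for the leading 1-bit.
double: tangent at (45, 26): λ = (3·45² + 19)/(2·26) ≡ 55/52. 52⁻¹ ≡ 27 (mod 61), so λ ≡ 55·27 ≡ 21.
  x = λ² - 45 - 45 = 441 - 90 ≡ 46; y = λ·(45 - 46) - 26 ≡ 14. → (46, 14)
add P: (46, 14) + (45, 26). λ = (26 - 14)/(45 - 46) ≡ 12/60 mod 61. 60⁻¹ ≡ 60 (mod 61), so λ ≡ 49.
  x = λ² - 46 - 45 = 2401 - 91 ≡ 53; y = λ·(46 - 53) - 14 ≡ 9. → (53, 9)
double: tangent at (53, 9): λ = (3·53² + 19)/(2·9) ≡ 28/18. 18⁻¹ ≡ 17 (mod 61), so λ ≡ 28·17 ≡ 49.
  x = λ² - 53 - 53 = 2401 - 106 ≡ 38; y = λ·(53 - 38) - 9 ≡ 55. → (38, 55)
add P: (38, 55) + (45, 26). λ = (26 - 55)/(45 - 38) ≡ 32/7 mod 61. 7⁻¹ ≡ 35 (mod 61), so λ ≡ 22.
  x = λ² - 38 - 45 = 484 - 83 ≡ 35; y = λ·(38 - 35) - 55 ≡ 11. → (35, 11)

(35, 11)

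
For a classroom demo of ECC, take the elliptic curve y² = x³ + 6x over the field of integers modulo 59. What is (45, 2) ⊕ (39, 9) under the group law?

(45, 2) + (39, 9). λ = (9 - 2)/(39 - 45) ≡ 7/53 mod 59. 53⁻¹ ≡ 49 (mod 59), so λ ≡ 48.
  x = λ² - 45 - 39 = 2304 - 84 ≡ 37; y = λ·(45 - 37) - 2 ≡ 28. → (37, 28)

(37, 28)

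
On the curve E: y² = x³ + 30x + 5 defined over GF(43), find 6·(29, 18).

Write P = (29, 18).
Double-and-add on 6 = (110)₂. Start with P = (29, 18) for the leading 1-bit.
double: tangent at (29, 18): λ = (3·29² + 30)/(2·18) ≡ 16/36. 36⁻¹ ≡ 6 (mod 43) since 36·6 = 216 ≡ 1, so λ ≡ 16·6 ≡ 10.
  x = λ² - 29 - 29 = 100 - 58 ≡ 42; y = λ·(29 - 42) - 18 ≡ 24. → (42, 24)
add P: (42, 24) + (29, 18). λ = (18 - 24)/(29 - 42) ≡ 37/30 mod 43. 30⁻¹ ≡ 33 (mod 43) since 30·33 = 990 ≡ 1, so λ ≡ 17.
  x = λ² - 42 - 29 = 289 - 71 ≡ 3; y = λ·(42 - 3) - 24 ≡ 37. → (3, 37)
double: tangent at (3, 37): λ = (3·3² + 30)/(2·37) ≡ 14/31. 31⁻¹ ≡ 25 (mod 43), so λ ≡ 14·25 ≡ 6.
  x = λ² - 3 - 3 = 36 - 6 ≡ 30; y = λ·(3 - 30) - 37 ≡ 16. → (30, 16)

(30, 16)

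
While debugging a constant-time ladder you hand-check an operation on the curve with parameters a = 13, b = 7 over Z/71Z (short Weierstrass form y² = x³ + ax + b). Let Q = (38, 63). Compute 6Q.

(51, 57)

Repeated addition: build up to 6Q.
2Q: tangent at (38, 63): λ = (3·38² + 13)/(2·63) ≡ 14/55. 55⁻¹ ≡ 31 (mod 71) since 55·31 = 1705 ≡ 1, so λ ≡ 14·31 ≡ 8.
  x = λ² - 38 - 38 = 64 - 76 ≡ 59; y = λ·(38 - 59) - 63 ≡ 53. → (59, 53)
3Q: (59, 53) + (38, 63). λ = (63 - 53)/(38 - 59) ≡ 10/50 mod 71. 50⁻¹ ≡ 27 (mod 71), so λ ≡ 57.
  x = λ² - 59 - 38 = 3249 - 97 ≡ 28; y = λ·(59 - 28) - 53 ≡ 10. → (28, 10)
4Q: (28, 10) + (38, 63). λ = (63 - 10)/(38 - 28) ≡ 53/10 mod 71. 10⁻¹ ≡ 64 (mod 71), so λ ≡ 55.
  x = λ² - 28 - 38 = 3025 - 66 ≡ 48; y = λ·(28 - 48) - 10 ≡ 26. → (48, 26)
5Q: (48, 26) + (38, 63). λ = (63 - 26)/(38 - 48) ≡ 37/61 mod 71. 61⁻¹ ≡ 7 (mod 71) since 61·7 = 427 ≡ 1, so λ ≡ 46.
  x = λ² - 48 - 38 = 2116 - 86 ≡ 42; y = λ·(48 - 42) - 26 ≡ 37. → (42, 37)
6Q: (42, 37) + (38, 63). λ = (63 - 37)/(38 - 42) ≡ 26/67 mod 71. 67⁻¹ ≡ 53 (mod 71) since 67·53 = 3551 ≡ 1, so λ ≡ 29.
  x = λ² - 42 - 38 = 841 - 80 ≡ 51; y = λ·(42 - 51) - 37 ≡ 57. → (51, 57)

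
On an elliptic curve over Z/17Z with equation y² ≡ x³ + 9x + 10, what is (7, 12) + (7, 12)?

(7, 5)

tangent at (7, 12): λ = (3·7² + 9)/(2·12) ≡ 3/7. 7⁻¹ ≡ 5 (mod 17), so λ ≡ 3·5 ≡ 15.
  x = λ² - 7 - 7 = 225 - 14 ≡ 7; y = λ·(7 - 7) - 12 ≡ 5. → (7, 5)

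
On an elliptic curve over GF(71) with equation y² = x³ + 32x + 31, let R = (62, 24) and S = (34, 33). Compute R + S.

(2, 48)

(62, 24) + (34, 33). λ = (33 - 24)/(34 - 62) ≡ 9/43 mod 71. 43⁻¹ ≡ 38 (mod 71), so λ ≡ 58.
  x = λ² - 62 - 34 = 3364 - 96 ≡ 2; y = λ·(62 - 2) - 24 ≡ 48. → (2, 48)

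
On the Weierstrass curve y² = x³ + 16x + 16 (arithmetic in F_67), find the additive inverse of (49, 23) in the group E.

(49, 44)

-(49, 23) = (49, -23 mod 67) = (49, 44).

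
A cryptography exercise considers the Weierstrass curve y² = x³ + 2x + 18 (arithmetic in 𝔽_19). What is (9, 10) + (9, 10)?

(5, 1)

tangent at (9, 10): λ = (3·9² + 2)/(2·10) ≡ 17/1. 1⁻¹ ≡ 1 (mod 19), so λ ≡ 17·1 ≡ 17.
  x = λ² - 9 - 9 = 289 - 18 ≡ 5; y = λ·(9 - 5) - 10 ≡ 1. → (5, 1)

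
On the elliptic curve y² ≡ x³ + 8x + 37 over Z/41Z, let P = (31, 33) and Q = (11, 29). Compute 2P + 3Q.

First 2P:
Repeated addition: build up to 2P.
2P: tangent at (31, 33): λ = (3·31² + 8)/(2·33) ≡ 21/25. 25⁻¹ ≡ 23 (mod 41) since 25·23 = 575 ≡ 1, so λ ≡ 21·23 ≡ 32.
  x = λ² - 31 - 31 = 1024 - 62 ≡ 19; y = λ·(31 - 19) - 33 ≡ 23. → (19, 23)
2P = (19, 23).
Next 3Q:
Repeated addition: build up to 3Q.
2Q: tangent at (11, 29): λ = (3·11² + 8)/(2·29) ≡ 2/17. 17⁻¹ ≡ 29 (mod 41) since 17·29 = 493 ≡ 1, so λ ≡ 2·29 ≡ 17.
  x = λ² - 11 - 11 = 289 - 22 ≡ 21; y = λ·(11 - 21) - 29 ≡ 6. → (21, 6)
3Q: (21, 6) + (11, 29). λ = (29 - 6)/(11 - 21) ≡ 23/31 mod 41. 31⁻¹ ≡ 4 (mod 41), so λ ≡ 10.
  x = λ² - 21 - 11 = 100 - 32 ≡ 27; y = λ·(21 - 27) - 6 ≡ 16. → (27, 16)
3Q = (27, 16).
Finally 2P + 3Q:
(19, 23) + (27, 16). λ = (16 - 23)/(27 - 19) ≡ 34/8 mod 41. 8⁻¹ ≡ 36 (mod 41) since 8·36 = 288 ≡ 1, so λ ≡ 35.
  x = λ² - 19 - 27 = 1225 - 46 ≡ 31; y = λ·(19 - 31) - 23 ≡ 8. → (31, 8)

(31, 8)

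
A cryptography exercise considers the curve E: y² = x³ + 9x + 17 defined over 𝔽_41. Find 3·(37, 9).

Write Q = (37, 9).
Repeated addition: build up to 3Q.
2Q: tangent at (37, 9): λ = (3·37² + 9)/(2·9) ≡ 16/18. 18⁻¹ ≡ 16 (mod 41), so λ ≡ 16·16 ≡ 10.
  x = λ² - 37 - 37 = 100 - 74 ≡ 26; y = λ·(37 - 26) - 9 ≡ 19. → (26, 19)
3Q: (26, 19) + (37, 9). λ = (9 - 19)/(37 - 26) ≡ 31/11 mod 41. 11⁻¹ ≡ 15 (mod 41) since 11·15 = 165 ≡ 1, so λ ≡ 14.
  x = λ² - 26 - 37 = 196 - 63 ≡ 10; y = λ·(26 - 10) - 19 ≡ 0. → (10, 0)

(10, 0)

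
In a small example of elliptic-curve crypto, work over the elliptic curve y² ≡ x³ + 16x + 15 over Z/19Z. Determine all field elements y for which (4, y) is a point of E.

none

x³ + 16x + 15 = 143 ≡ 10 (mod 19).
10 is a non-residue mod 19; no y exists.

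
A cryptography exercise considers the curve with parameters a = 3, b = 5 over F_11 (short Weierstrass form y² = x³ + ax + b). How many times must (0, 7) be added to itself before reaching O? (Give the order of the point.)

9

2P: tangent at (0, 7): λ = (3·0² + 3)/(2·7) ≡ 3/3. 3⁻¹ ≡ 4 (mod 11) since 3·4 = 12 ≡ 1, so λ ≡ 3·4 ≡ 1.
  x = λ² - 0 - 0 = 1 - 0 ≡ 1; y = λ·(0 - 1) - 7 ≡ 3. → (1, 3)
3P: (1, 3) + (0, 7). λ = (7 - 3)/(0 - 1) ≡ 4/10 mod 11. 10⁻¹ ≡ 10 (mod 11) since 10·10 = 100 ≡ 1, so λ ≡ 7.
  x = λ² - 1 - 0 = 49 - 1 ≡ 4; y = λ·(1 - 4) - 3 ≡ 9. → (4, 9)
4P: (4, 9) + (0, 7). λ = (7 - 9)/(0 - 4) ≡ 9/7 mod 11. 7⁻¹ ≡ 8 (mod 11) since 7·8 = 56 ≡ 1, so λ ≡ 6.
  x = λ² - 4 - 0 = 36 - 4 ≡ 10; y = λ·(4 - 10) - 9 ≡ 10. → (10, 10)
5P: (10, 10) + (0, 7). λ = (7 - 10)/(0 - 10) ≡ 8/1 mod 11. 1⁻¹ ≡ 1 (mod 11) since 1·1 = 1 ≡ 1, so λ ≡ 8.
  x = λ² - 10 - 0 = 64 - 10 ≡ 10; y = λ·(10 - 10) - 10 ≡ 1. → (10, 1)
6P: (10, 1) + (0, 7). λ = (7 - 1)/(0 - 10) ≡ 6/1 mod 11. 1⁻¹ ≡ 1 (mod 11), so λ ≡ 6.
  x = λ² - 10 - 0 = 36 - 10 ≡ 4; y = λ·(10 - 4) - 1 ≡ 2. → (4, 2)
7P: (4, 2) + (0, 7). λ = (7 - 2)/(0 - 4) ≡ 5/7 mod 11. 7⁻¹ ≡ 8 (mod 11), so λ ≡ 7.
  x = λ² - 4 - 0 = 49 - 4 ≡ 1; y = λ·(4 - 1) - 2 ≡ 8. → (1, 8)
8P: (1, 8) + (0, 7). λ = (7 - 8)/(0 - 1) ≡ 10/10 mod 11. 10⁻¹ ≡ 10 (mod 11) since 10·10 = 100 ≡ 1, so λ ≡ 1.
  x = λ² - 1 - 0 = 1 - 1 ≡ 0; y = λ·(1 - 0) - 8 ≡ 4. → (0, 4)
9P: (0, 4) + (0, 7): same x and y₁ ≡ -y₂, so the sum is O.
9P = O, so the order is 9.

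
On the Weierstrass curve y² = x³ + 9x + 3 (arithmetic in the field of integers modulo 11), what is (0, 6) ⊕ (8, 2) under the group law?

(0, 6) + (8, 2). λ = (2 - 6)/(8 - 0) ≡ 7/8 mod 11. 8⁻¹ ≡ 7 (mod 11) since 8·7 = 56 ≡ 1, so λ ≡ 5.
  x = λ² - 0 - 8 = 25 - 8 ≡ 6; y = λ·(0 - 6) - 6 ≡ 8. → (6, 8)

(6, 8)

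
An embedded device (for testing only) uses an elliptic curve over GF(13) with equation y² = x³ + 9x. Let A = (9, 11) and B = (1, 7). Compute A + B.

(9, 11) + (1, 7). λ = (7 - 11)/(1 - 9) ≡ 9/5 mod 13. 5⁻¹ ≡ 8 (mod 13) since 5·8 = 40 ≡ 1, so λ ≡ 7.
  x = λ² - 9 - 1 = 49 - 10 ≡ 0; y = λ·(9 - 0) - 11 ≡ 0. → (0, 0)

(0, 0)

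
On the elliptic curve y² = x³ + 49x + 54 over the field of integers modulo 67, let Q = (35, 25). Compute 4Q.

(23, 22)

Double-and-add on 4 = (100)₂. Start with Q = (35, 25) for the leading 1-bit.
double: tangent at (35, 25): λ = (3·35² + 49)/(2·25) ≡ 39/50. 50⁻¹ ≡ 63 (mod 67), so λ ≡ 39·63 ≡ 45.
  x = λ² - 35 - 35 = 2025 - 70 ≡ 12; y = λ·(35 - 12) - 25 ≡ 5. → (12, 5)
double: tangent at (12, 5): λ = (3·12² + 49)/(2·5) ≡ 12/10. 10⁻¹ ≡ 47 (mod 67), so λ ≡ 12·47 ≡ 28.
  x = λ² - 12 - 12 = 784 - 24 ≡ 23; y = λ·(12 - 23) - 5 ≡ 22. → (23, 22)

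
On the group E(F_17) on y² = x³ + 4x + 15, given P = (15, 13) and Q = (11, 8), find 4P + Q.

(9, 10)

First 4P:
Double-and-add on 4 = (100)₂. Start with P = (15, 13) for the leading 1-bit.
double: tangent at (15, 13): λ = (3·15² + 4)/(2·13) ≡ 16/9. 9⁻¹ ≡ 2 (mod 17), so λ ≡ 16·2 ≡ 15.
  x = λ² - 15 - 15 = 225 - 30 ≡ 8; y = λ·(15 - 8) - 13 ≡ 7. → (8, 7)
double: tangent at (8, 7): λ = (3·8² + 4)/(2·7) ≡ 9/14. 14⁻¹ ≡ 11 (mod 17), so λ ≡ 9·11 ≡ 14.
  x = λ² - 8 - 8 = 196 - 16 ≡ 10; y = λ·(8 - 10) - 7 ≡ 16. → (10, 16)
4P = (10, 16).
Finally 4P + Q:
(10, 16) + (11, 8). λ = (8 - 16)/(11 - 10) ≡ 9/1 mod 17. 1⁻¹ ≡ 1 (mod 17), so λ ≡ 9.
  x = λ² - 10 - 11 = 81 - 21 ≡ 9; y = λ·(10 - 9) - 16 ≡ 10. → (9, 10)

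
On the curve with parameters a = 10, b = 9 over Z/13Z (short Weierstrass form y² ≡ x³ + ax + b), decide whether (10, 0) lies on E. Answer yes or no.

y² = 0² ≡ 0; x³ + 10x + 9 = 1109 ≡ 4 (mod 13). 0 ≠ 4.

no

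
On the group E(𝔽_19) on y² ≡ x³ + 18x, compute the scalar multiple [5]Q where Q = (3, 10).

(0, 0)

Repeated addition: build up to 5Q.
2Q: tangent at (3, 10): λ = (3·3² + 18)/(2·10) ≡ 7/1. 1⁻¹ ≡ 1 (mod 19), so λ ≡ 7·1 ≡ 7.
  x = λ² - 3 - 3 = 49 - 6 ≡ 5; y = λ·(3 - 5) - 10 ≡ 14. → (5, 14)
3Q: (5, 14) + (3, 10). λ = (10 - 14)/(3 - 5) ≡ 15/17 mod 19. 17⁻¹ ≡ 9 (mod 19), so λ ≡ 2.
  x = λ² - 5 - 3 = 4 - 8 ≡ 15; y = λ·(5 - 15) - 14 ≡ 4. → (15, 4)
4Q: (15, 4) + (3, 10). λ = (10 - 4)/(3 - 15) ≡ 6/7 mod 19. 7⁻¹ ≡ 11 (mod 19), so λ ≡ 9.
  x = λ² - 15 - 3 = 81 - 18 ≡ 6; y = λ·(15 - 6) - 4 ≡ 1. → (6, 1)
5Q: (6, 1) + (3, 10). λ = (10 - 1)/(3 - 6) ≡ 9/16 mod 19. 16⁻¹ ≡ 6 (mod 19) since 16·6 = 96 ≡ 1, so λ ≡ 16.
  x = λ² - 6 - 3 = 256 - 9 ≡ 0; y = λ·(6 - 0) - 1 ≡ 0. → (0, 0)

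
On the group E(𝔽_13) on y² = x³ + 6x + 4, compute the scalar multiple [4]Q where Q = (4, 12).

Repeated addition: build up to 4Q.
2Q: tangent at (4, 12): λ = (3·4² + 6)/(2·12) ≡ 2/11. 11⁻¹ ≡ 6 (mod 13), so λ ≡ 2·6 ≡ 12.
  x = λ² - 4 - 4 = 144 - 8 ≡ 6; y = λ·(4 - 6) - 12 ≡ 3. → (6, 3)
3Q: (6, 3) + (4, 12). λ = (12 - 3)/(4 - 6) ≡ 9/11 mod 13. 11⁻¹ ≡ 6 (mod 13), so λ ≡ 2.
  x = λ² - 6 - 4 = 4 - 10 ≡ 7; y = λ·(6 - 7) - 3 ≡ 8. → (7, 8)
4Q: (7, 8) + (4, 12). λ = (12 - 8)/(4 - 7) ≡ 4/10 mod 13. 10⁻¹ ≡ 4 (mod 13), so λ ≡ 3.
  x = λ² - 7 - 4 = 9 - 11 ≡ 11; y = λ·(7 - 11) - 8 ≡ 6. → (11, 6)

(11, 6)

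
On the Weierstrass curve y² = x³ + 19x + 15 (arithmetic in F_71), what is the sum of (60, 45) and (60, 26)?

O

The two points share x = 60 and their y-coordinates satisfy 45 + 26 ≡ 0 (mod 71), so they are inverses. Their sum is the point at infinity.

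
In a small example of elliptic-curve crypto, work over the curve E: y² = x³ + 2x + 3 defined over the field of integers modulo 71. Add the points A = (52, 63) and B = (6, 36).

(37, 6)

(52, 63) + (6, 36). λ = (36 - 63)/(6 - 52) ≡ 44/25 mod 71. 25⁻¹ ≡ 54 (mod 71) since 25·54 = 1350 ≡ 1, so λ ≡ 33.
  x = λ² - 52 - 6 = 1089 - 58 ≡ 37; y = λ·(52 - 37) - 63 ≡ 6. → (37, 6)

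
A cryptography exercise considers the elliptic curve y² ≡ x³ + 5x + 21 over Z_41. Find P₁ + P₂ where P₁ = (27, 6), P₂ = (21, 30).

(27, 6) + (21, 30). λ = (30 - 6)/(21 - 27) ≡ 24/35 mod 41. 35⁻¹ ≡ 34 (mod 41), so λ ≡ 37.
  x = λ² - 27 - 21 = 1369 - 48 ≡ 9; y = λ·(27 - 9) - 6 ≡ 4. → (9, 4)

(9, 4)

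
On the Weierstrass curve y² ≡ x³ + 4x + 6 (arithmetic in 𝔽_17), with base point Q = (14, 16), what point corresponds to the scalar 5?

Double-and-add on 5 = (101)₂. Start with Q = (14, 16) for the leading 1-bit.
double: tangent at (14, 16): λ = (3·14² + 4)/(2·16) ≡ 14/15. 15⁻¹ ≡ 8 (mod 17), so λ ≡ 14·8 ≡ 10.
  x = λ² - 14 - 14 = 100 - 28 ≡ 4; y = λ·(14 - 4) - 16 ≡ 16. → (4, 16)
double: tangent at (4, 16): λ = (3·4² + 4)/(2·16) ≡ 1/15. 15⁻¹ ≡ 8 (mod 17), so λ ≡ 1·8 ≡ 8.
  x = λ² - 4 - 4 = 64 - 8 ≡ 5; y = λ·(4 - 5) - 16 ≡ 10. → (5, 10)
add Q: (5, 10) + (14, 16). λ = (16 - 10)/(14 - 5) ≡ 6/9 mod 17. 9⁻¹ ≡ 2 (mod 17), so λ ≡ 12.
  x = λ² - 5 - 14 = 144 - 19 ≡ 6; y = λ·(5 - 6) - 10 ≡ 12. → (6, 12)

(6, 12)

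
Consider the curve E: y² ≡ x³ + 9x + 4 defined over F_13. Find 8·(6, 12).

Write P = (6, 12).
Repeated addition: build up to 8P.
2P: tangent at (6, 12): λ = (3·6² + 9)/(2·12) ≡ 0/11. 11⁻¹ ≡ 6 (mod 13) since 11·6 = 66 ≡ 1, so λ ≡ 0·6 ≡ 0.
  x = λ² - 6 - 6 = 0 - 12 ≡ 1; y = λ·(6 - 1) - 12 ≡ 1. → (1, 1)
3P: (1, 1) + (6, 12). λ = (12 - 1)/(6 - 1) ≡ 11/5 mod 13. 5⁻¹ ≡ 8 (mod 13), so λ ≡ 10.
  x = λ² - 1 - 6 = 100 - 7 ≡ 2; y = λ·(1 - 2) - 1 ≡ 2. → (2, 2)
4P: (2, 2) + (6, 12). λ = (12 - 2)/(6 - 2) ≡ 10/4 mod 13. 4⁻¹ ≡ 10 (mod 13) since 4·10 = 40 ≡ 1, so λ ≡ 9.
  x = λ² - 2 - 6 = 81 - 8 ≡ 8; y = λ·(2 - 8) - 2 ≡ 9. → (8, 9)
5P: (8, 9) + (6, 12). λ = (12 - 9)/(6 - 8) ≡ 3/11 mod 13. 11⁻¹ ≡ 6 (mod 13), so λ ≡ 5.
  x = λ² - 8 - 6 = 25 - 14 ≡ 11; y = λ·(8 - 11) - 9 ≡ 2. → (11, 2)
6P: (11, 2) + (6, 12). λ = (12 - 2)/(6 - 11) ≡ 10/8 mod 13. 8⁻¹ ≡ 5 (mod 13), so λ ≡ 11.
  x = λ² - 11 - 6 = 121 - 17 ≡ 0; y = λ·(11 - 0) - 2 ≡ 2. → (0, 2)
7P: (0, 2) + (6, 12). λ = (12 - 2)/(6 - 0) ≡ 10/6 mod 13. 6⁻¹ ≡ 11 (mod 13), so λ ≡ 6.
  x = λ² - 0 - 6 = 36 - 6 ≡ 4; y = λ·(0 - 4) - 2 ≡ 0. → (4, 0)
8P: (4, 0) + (6, 12). λ = (12 - 0)/(6 - 4) ≡ 12/2 mod 13. 2⁻¹ ≡ 7 (mod 13), so λ ≡ 6.
  x = λ² - 4 - 6 = 36 - 10 ≡ 0; y = λ·(4 - 0) - 0 ≡ 11. → (0, 11)

(0, 11)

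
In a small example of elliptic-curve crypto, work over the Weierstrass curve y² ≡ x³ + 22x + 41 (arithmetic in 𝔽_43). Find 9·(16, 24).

(11, 25)

Write G = (16, 24).
Double-and-add on 9 = (1001)₂. Start with G = (16, 24) for the leading 1-bit.
double: tangent at (16, 24): λ = (3·16² + 22)/(2·24) ≡ 16/5. 5⁻¹ ≡ 26 (mod 43) since 5·26 = 130 ≡ 1, so λ ≡ 16·26 ≡ 29.
  x = λ² - 16 - 16 = 841 - 32 ≡ 35; y = λ·(16 - 35) - 24 ≡ 27. → (35, 27)
double: tangent at (35, 27): λ = (3·35² + 22)/(2·27) ≡ 42/11. 11⁻¹ ≡ 4 (mod 43) since 11·4 = 44 ≡ 1, so λ ≡ 42·4 ≡ 39.
  x = λ² - 35 - 35 = 1521 - 70 ≡ 32; y = λ·(35 - 32) - 27 ≡ 4. → (32, 4)
double: tangent at (32, 4): λ = (3·32² + 22)/(2·4) ≡ 41/8. 8⁻¹ ≡ 27 (mod 43) since 8·27 = 216 ≡ 1, so λ ≡ 41·27 ≡ 32.
  x = λ² - 32 - 32 = 1024 - 64 ≡ 14; y = λ·(32 - 14) - 4 ≡ 13. → (14, 13)
add G: (14, 13) + (16, 24). λ = (24 - 13)/(16 - 14) ≡ 11/2 mod 43. 2⁻¹ ≡ 22 (mod 43) since 2·22 = 44 ≡ 1, so λ ≡ 27.
  x = λ² - 14 - 16 = 729 - 30 ≡ 11; y = λ·(14 - 11) - 13 ≡ 25. → (11, 25)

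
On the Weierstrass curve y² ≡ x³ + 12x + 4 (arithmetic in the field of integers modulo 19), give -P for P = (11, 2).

-(11, 2) = (11, -2 mod 19) = (11, 17).

(11, 17)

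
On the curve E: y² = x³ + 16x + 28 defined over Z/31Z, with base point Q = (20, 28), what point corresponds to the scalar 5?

Repeated addition: build up to 5Q.
2Q: tangent at (20, 28): λ = (3·20² + 16)/(2·28) ≡ 7/25. 25⁻¹ ≡ 5 (mod 31), so λ ≡ 7·5 ≡ 4.
  x = λ² - 20 - 20 = 16 - 40 ≡ 7; y = λ·(20 - 7) - 28 ≡ 24. → (7, 24)
3Q: (7, 24) + (20, 28). λ = (28 - 24)/(20 - 7) ≡ 4/13 mod 31. 13⁻¹ ≡ 12 (mod 31) since 13·12 = 156 ≡ 1, so λ ≡ 17.
  x = λ² - 7 - 20 = 289 - 27 ≡ 14; y = λ·(7 - 14) - 24 ≡ 12. → (14, 12)
4Q: (14, 12) + (20, 28). λ = (28 - 12)/(20 - 14) ≡ 16/6 mod 31. 6⁻¹ ≡ 26 (mod 31), so λ ≡ 13.
  x = λ² - 14 - 20 = 169 - 34 ≡ 11; y = λ·(14 - 11) - 12 ≡ 27. → (11, 27)
5Q: (11, 27) + (20, 28). λ = (28 - 27)/(20 - 11) ≡ 1/9 mod 31. 9⁻¹ ≡ 7 (mod 31), so λ ≡ 7.
  x = λ² - 11 - 20 = 49 - 31 ≡ 18; y = λ·(11 - 18) - 27 ≡ 17. → (18, 17)

(18, 17)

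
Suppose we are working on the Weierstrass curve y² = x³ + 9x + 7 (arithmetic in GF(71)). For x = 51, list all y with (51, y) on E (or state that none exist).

none

x³ + 9x + 7 = 133117 ≡ 63 (mod 71).
63 is a non-residue mod 71; no y exists.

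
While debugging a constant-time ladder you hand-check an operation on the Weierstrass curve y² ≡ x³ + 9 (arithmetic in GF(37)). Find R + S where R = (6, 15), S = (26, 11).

(8, 15)

(6, 15) + (26, 11). λ = (11 - 15)/(26 - 6) ≡ 33/20 mod 37. 20⁻¹ ≡ 13 (mod 37), so λ ≡ 22.
  x = λ² - 6 - 26 = 484 - 32 ≡ 8; y = λ·(6 - 8) - 15 ≡ 15. → (8, 15)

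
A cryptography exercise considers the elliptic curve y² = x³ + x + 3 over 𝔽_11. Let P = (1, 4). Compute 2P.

(1, 7)

tangent at (1, 4): λ = (3·1² + 1)/(2·4) ≡ 4/8. 8⁻¹ ≡ 7 (mod 11), so λ ≡ 4·7 ≡ 6.
  x = λ² - 1 - 1 = 36 - 2 ≡ 1; y = λ·(1 - 1) - 4 ≡ 7. → (1, 7)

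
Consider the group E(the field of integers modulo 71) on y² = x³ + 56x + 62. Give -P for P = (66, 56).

(66, 15)

-(66, 56) = (66, -56 mod 71) = (66, 15).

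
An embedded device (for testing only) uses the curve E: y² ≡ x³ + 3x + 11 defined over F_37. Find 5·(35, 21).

(16, 14)

Write Q = (35, 21).
Double-and-add on 5 = (101)₂. Start with Q = (35, 21) for the leading 1-bit.
double: tangent at (35, 21): λ = (3·35² + 3)/(2·21) ≡ 15/5. 5⁻¹ ≡ 15 (mod 37), so λ ≡ 15·15 ≡ 3.
  x = λ² - 35 - 35 = 9 - 70 ≡ 13; y = λ·(35 - 13) - 21 ≡ 8. → (13, 8)
double: tangent at (13, 8): λ = (3·13² + 3)/(2·8) ≡ 29/16. 16⁻¹ ≡ 7 (mod 37), so λ ≡ 29·7 ≡ 18.
  x = λ² - 13 - 13 = 324 - 26 ≡ 2; y = λ·(13 - 2) - 8 ≡ 5. → (2, 5)
add Q: (2, 5) + (35, 21). λ = (21 - 5)/(35 - 2) ≡ 16/33 mod 37. 33⁻¹ ≡ 9 (mod 37), so λ ≡ 33.
  x = λ² - 2 - 35 = 1089 - 37 ≡ 16; y = λ·(2 - 16) - 5 ≡ 14. → (16, 14)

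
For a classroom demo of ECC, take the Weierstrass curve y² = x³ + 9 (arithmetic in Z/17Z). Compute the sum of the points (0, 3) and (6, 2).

(0, 3) + (6, 2). λ = (2 - 3)/(6 - 0) ≡ 16/6 mod 17. 6⁻¹ ≡ 3 (mod 17), so λ ≡ 14.
  x = λ² - 0 - 6 = 196 - 6 ≡ 3; y = λ·(0 - 3) - 3 ≡ 6. → (3, 6)

(3, 6)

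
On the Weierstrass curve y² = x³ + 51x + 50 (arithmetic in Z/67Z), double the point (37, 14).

tangent at (37, 14): λ = (3·37² + 51)/(2·14) ≡ 4/28. 28⁻¹ ≡ 12 (mod 67) since 28·12 = 336 ≡ 1, so λ ≡ 4·12 ≡ 48.
  x = λ² - 37 - 37 = 2304 - 74 ≡ 19; y = λ·(37 - 19) - 14 ≡ 46. → (19, 46)

(19, 46)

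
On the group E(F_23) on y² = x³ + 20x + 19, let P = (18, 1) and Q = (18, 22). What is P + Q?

O

The two points share x = 18 and their y-coordinates satisfy 1 + 22 ≡ 0 (mod 23), so they are inverses. Their sum is 𝒪.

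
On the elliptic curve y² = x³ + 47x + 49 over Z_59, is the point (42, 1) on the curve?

y² = 1² ≡ 1; x³ + 47x + 49 = 76111 ≡ 1 (mod 59). 1 = 1.

yes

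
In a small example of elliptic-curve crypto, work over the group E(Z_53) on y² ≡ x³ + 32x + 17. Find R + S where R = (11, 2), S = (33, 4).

(2, 47)

(11, 2) + (33, 4). λ = (4 - 2)/(33 - 11) ≡ 2/22 mod 53. 22⁻¹ ≡ 41 (mod 53), so λ ≡ 29.
  x = λ² - 11 - 33 = 841 - 44 ≡ 2; y = λ·(11 - 2) - 2 ≡ 47. → (2, 47)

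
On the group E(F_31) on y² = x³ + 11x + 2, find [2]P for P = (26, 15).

tangent at (26, 15): λ = (3·26² + 11)/(2·15) ≡ 24/30. 30⁻¹ ≡ 30 (mod 31), so λ ≡ 24·30 ≡ 7.
  x = λ² - 26 - 26 = 49 - 52 ≡ 28; y = λ·(26 - 28) - 15 ≡ 2. → (28, 2)

(28, 2)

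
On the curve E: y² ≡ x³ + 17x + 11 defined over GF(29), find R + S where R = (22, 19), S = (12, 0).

(22, 19) + (12, 0). λ = (0 - 19)/(12 - 22) ≡ 10/19 mod 29. 19⁻¹ ≡ 26 (mod 29) since 19·26 = 494 ≡ 1, so λ ≡ 28.
  x = λ² - 22 - 12 = 784 - 34 ≡ 25; y = λ·(22 - 25) - 19 ≡ 13. → (25, 13)

(25, 13)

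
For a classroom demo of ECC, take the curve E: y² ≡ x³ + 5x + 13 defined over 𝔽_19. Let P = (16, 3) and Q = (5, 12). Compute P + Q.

(16, 3) + (5, 12). λ = (12 - 3)/(5 - 16) ≡ 9/8 mod 19. 8⁻¹ ≡ 12 (mod 19) since 8·12 = 96 ≡ 1, so λ ≡ 13.
  x = λ² - 16 - 5 = 169 - 21 ≡ 15; y = λ·(16 - 15) - 3 ≡ 10. → (15, 10)

(15, 10)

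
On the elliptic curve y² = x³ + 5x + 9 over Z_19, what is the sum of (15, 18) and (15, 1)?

The two points share x = 15 and their y-coordinates satisfy 18 + 1 ≡ 0 (mod 19), so they are inverses. Their sum is 𝒪.

O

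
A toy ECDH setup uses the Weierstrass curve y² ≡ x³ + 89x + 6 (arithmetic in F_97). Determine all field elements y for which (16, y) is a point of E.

x³ + 89x + 6 = 5526 ≡ 94 (mod 97).
Square roots of 94 mod 97: 26 and 71 (since 26² = 676 ≡ 94).

26, 71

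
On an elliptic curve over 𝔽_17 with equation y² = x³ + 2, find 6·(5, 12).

(0, 6)

Write G = (5, 12).
Double-and-add on 6 = (110)₂. Start with G = (5, 12) for the leading 1-bit.
double: tangent at (5, 12): λ = (3·5² + 0)/(2·12) ≡ 7/7. 7⁻¹ ≡ 5 (mod 17), so λ ≡ 7·5 ≡ 1.
  x = λ² - 5 - 5 = 1 - 10 ≡ 8; y = λ·(5 - 8) - 12 ≡ 2. → (8, 2)
add G: (8, 2) + (5, 12). λ = (12 - 2)/(5 - 8) ≡ 10/14 mod 17. 14⁻¹ ≡ 11 (mod 17), so λ ≡ 8.
  x = λ² - 8 - 5 = 64 - 13 ≡ 0; y = λ·(8 - 0) - 2 ≡ 11. → (0, 11)
double: tangent at (0, 11): λ = (3·0² + 0)/(2·11) ≡ 0/5. 5⁻¹ ≡ 7 (mod 17), so λ ≡ 0·7 ≡ 0.
  x = λ² - 0 - 0 = 0 - 0 ≡ 0; y = λ·(0 - 0) - 11 ≡ 6. → (0, 6)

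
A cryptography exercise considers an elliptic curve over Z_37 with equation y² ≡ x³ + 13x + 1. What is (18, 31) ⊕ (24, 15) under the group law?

(18, 31) + (24, 15). λ = (15 - 31)/(24 - 18) ≡ 21/6 mod 37. 6⁻¹ ≡ 31 (mod 37), so λ ≡ 22.
  x = λ² - 18 - 24 = 484 - 42 ≡ 35; y = λ·(18 - 35) - 31 ≡ 2. → (35, 2)

(35, 2)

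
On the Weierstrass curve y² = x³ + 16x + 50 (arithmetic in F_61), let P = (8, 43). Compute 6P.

(22, 3)

Repeated addition: build up to 6P.
2P: tangent at (8, 43): λ = (3·8² + 16)/(2·43) ≡ 25/25. 25⁻¹ ≡ 22 (mod 61), so λ ≡ 25·22 ≡ 1.
  x = λ² - 8 - 8 = 1 - 16 ≡ 46; y = λ·(8 - 46) - 43 ≡ 41. → (46, 41)
3P: (46, 41) + (8, 43). λ = (43 - 41)/(8 - 46) ≡ 2/23 mod 61. 23⁻¹ ≡ 8 (mod 61) since 23·8 = 184 ≡ 1, so λ ≡ 16.
  x = λ² - 46 - 8 = 256 - 54 ≡ 19; y = λ·(46 - 19) - 41 ≡ 25. → (19, 25)
4P: (19, 25) + (8, 43). λ = (43 - 25)/(8 - 19) ≡ 18/50 mod 61. 50⁻¹ ≡ 11 (mod 61) since 50·11 = 550 ≡ 1, so λ ≡ 15.
  x = λ² - 19 - 8 = 225 - 27 ≡ 15; y = λ·(19 - 15) - 25 ≡ 35. → (15, 35)
5P: (15, 35) + (8, 43). λ = (43 - 35)/(8 - 15) ≡ 8/54 mod 61. 54⁻¹ ≡ 26 (mod 61), so λ ≡ 25.
  x = λ² - 15 - 8 = 625 - 23 ≡ 53; y = λ·(15 - 53) - 35 ≡ 52. → (53, 52)
6P: (53, 52) + (8, 43). λ = (43 - 52)/(8 - 53) ≡ 52/16 mod 61. 16⁻¹ ≡ 42 (mod 61), so λ ≡ 49.
  x = λ² - 53 - 8 = 2401 - 61 ≡ 22; y = λ·(53 - 22) - 52 ≡ 3. → (22, 3)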